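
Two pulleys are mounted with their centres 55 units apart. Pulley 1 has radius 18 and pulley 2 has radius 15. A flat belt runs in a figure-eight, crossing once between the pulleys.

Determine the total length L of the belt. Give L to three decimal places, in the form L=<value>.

crossed belt: β = asin((r1+r2)/C) = asin(33/55) = 36.8699°
wrap1 = wrap2 = π + 2β = 253.7398°
tangent length = C·cosβ = 44.0000
L = (r1+r2)·wrap + 2·C·cosβ = 33·4.4286 + 2·44.0000 = 234.1436

L=234.144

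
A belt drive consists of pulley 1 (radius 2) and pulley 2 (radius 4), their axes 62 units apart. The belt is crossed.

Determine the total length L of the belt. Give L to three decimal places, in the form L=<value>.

crossed belt: β = asin((r1+r2)/C) = asin(6/62) = 5.5534°
wrap1 = wrap2 = π + 2β = 191.1069°
tangent length = C·cosβ = 61.7090
L = (r1+r2)·wrap + 2·C·cosβ = 6·3.3354 + 2·61.7090 = 143.4307

L=143.431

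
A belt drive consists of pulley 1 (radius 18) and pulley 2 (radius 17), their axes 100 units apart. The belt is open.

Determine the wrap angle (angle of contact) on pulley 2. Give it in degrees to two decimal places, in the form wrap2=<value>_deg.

open belt: β = asin((r2−r1)/C) = asin(-1/100) = -0.5730°
wrap1 = π − 2β = 181.1459°
wrap2 = π + 2β = 178.8541°

wrap2=178.85_deg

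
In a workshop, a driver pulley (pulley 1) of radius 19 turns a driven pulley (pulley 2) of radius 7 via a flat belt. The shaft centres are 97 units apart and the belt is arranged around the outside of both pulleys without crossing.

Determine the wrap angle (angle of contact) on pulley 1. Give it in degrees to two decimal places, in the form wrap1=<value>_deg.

open belt: β = asin((r2−r1)/C) = asin(-12/97) = -7.1063°
wrap1 = π − 2β = 194.2127°
wrap2 = π + 2β = 165.7873°

wrap1=194.21_deg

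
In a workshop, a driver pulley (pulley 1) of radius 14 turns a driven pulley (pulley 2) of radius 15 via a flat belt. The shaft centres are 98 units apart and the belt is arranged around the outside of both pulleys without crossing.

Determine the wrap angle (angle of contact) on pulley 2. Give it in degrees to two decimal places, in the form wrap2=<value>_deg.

wrap2=181.17_deg

open belt: β = asin((r2−r1)/C) = asin(1/98) = 0.5847°
wrap1 = π − 2β = 178.8307°
wrap2 = π + 2β = 181.1693°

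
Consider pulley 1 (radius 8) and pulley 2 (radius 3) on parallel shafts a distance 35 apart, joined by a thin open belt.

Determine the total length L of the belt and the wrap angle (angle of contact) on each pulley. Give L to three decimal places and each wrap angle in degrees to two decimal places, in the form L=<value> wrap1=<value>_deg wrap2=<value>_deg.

open belt: β = asin((r2−r1)/C) = asin(-5/35) = -8.2132°
wrap1 = π − 2β = 196.4264°
wrap2 = π + 2β = 163.5736°
tangent length = C·cosβ = 34.6410
L = r1·wrap1 + r2·wrap2 + 2·C·cosβ = 8·3.4283 + 3·2.8549 + 2·34.6410 = 105.2730

L=105.273 wrap1=196.43_deg wrap2=163.57_deg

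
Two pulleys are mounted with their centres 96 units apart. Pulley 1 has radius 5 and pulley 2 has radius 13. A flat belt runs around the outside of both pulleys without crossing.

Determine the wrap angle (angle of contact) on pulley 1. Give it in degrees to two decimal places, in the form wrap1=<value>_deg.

open belt: β = asin((r2−r1)/C) = asin(8/96) = 4.7802°
wrap1 = π − 2β = 170.4396°
wrap2 = π + 2β = 189.5604°

wrap1=170.44_deg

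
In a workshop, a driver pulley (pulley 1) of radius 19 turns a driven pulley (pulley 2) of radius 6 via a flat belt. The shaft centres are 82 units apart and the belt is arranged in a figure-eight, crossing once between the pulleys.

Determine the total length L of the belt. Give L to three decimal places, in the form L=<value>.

crossed belt: β = asin((r1+r2)/C) = asin(25/82) = 17.7508°
wrap1 = wrap2 = π + 2β = 215.5017°
tangent length = C·cosβ = 78.0961
L = (r1+r2)·wrap + 2·C·cosβ = 25·3.7612 + 2·78.0961 = 250.2225

L=250.223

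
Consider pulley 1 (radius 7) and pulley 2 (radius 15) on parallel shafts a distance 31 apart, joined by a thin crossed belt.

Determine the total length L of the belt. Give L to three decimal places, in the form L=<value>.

crossed belt: β = asin((r1+r2)/C) = asin(22/31) = 45.2087°
wrap1 = wrap2 = π + 2β = 270.4174°
tangent length = C·cosβ = 21.8403
L = (r1+r2)·wrap + 2·C·cosβ = 22·4.7197 + 2·21.8403 = 147.5135

L=147.513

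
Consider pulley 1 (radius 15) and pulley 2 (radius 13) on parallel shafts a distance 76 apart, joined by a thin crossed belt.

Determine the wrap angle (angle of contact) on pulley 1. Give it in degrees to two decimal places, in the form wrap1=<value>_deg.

wrap1=223.24_deg

crossed belt: β = asin((r1+r2)/C) = asin(28/76) = 21.6183°
wrap1 = wrap2 = π + 2β = 223.2365°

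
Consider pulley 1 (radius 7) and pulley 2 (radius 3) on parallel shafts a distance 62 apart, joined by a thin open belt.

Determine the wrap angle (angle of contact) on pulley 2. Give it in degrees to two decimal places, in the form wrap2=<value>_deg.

wrap2=172.60_deg

open belt: β = asin((r2−r1)/C) = asin(-4/62) = -3.6991°
wrap1 = π − 2β = 187.3981°
wrap2 = π + 2β = 172.6019°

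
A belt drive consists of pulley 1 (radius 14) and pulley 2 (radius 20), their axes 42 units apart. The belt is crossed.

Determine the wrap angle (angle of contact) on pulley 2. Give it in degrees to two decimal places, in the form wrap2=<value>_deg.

crossed belt: β = asin((r1+r2)/C) = asin(34/42) = 54.0494°
wrap1 = wrap2 = π + 2β = 288.0989°

wrap2=288.10_deg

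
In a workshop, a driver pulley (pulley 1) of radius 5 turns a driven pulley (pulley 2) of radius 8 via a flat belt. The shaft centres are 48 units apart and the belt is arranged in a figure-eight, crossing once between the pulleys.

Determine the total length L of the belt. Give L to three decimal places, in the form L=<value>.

L=140.384

crossed belt: β = asin((r1+r2)/C) = asin(13/48) = 15.7139°
wrap1 = wrap2 = π + 2β = 211.4277°
tangent length = C·cosβ = 46.2061
L = (r1+r2)·wrap + 2·C·cosβ = 13·3.6901 + 2·46.2061 = 140.3835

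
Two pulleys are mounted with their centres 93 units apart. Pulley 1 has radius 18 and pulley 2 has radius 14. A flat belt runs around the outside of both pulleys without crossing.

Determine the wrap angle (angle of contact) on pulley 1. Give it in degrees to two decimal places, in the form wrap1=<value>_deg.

wrap1=184.93_deg

open belt: β = asin((r2−r1)/C) = asin(-4/93) = -2.4651°
wrap1 = π − 2β = 184.9302°
wrap2 = π + 2β = 175.0698°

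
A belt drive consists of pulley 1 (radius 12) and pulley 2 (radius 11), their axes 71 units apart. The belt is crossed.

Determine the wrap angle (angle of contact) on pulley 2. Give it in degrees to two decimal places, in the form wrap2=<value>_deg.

crossed belt: β = asin((r1+r2)/C) = asin(23/71) = 18.9016°
wrap1 = wrap2 = π + 2β = 217.8032°

wrap2=217.80_deg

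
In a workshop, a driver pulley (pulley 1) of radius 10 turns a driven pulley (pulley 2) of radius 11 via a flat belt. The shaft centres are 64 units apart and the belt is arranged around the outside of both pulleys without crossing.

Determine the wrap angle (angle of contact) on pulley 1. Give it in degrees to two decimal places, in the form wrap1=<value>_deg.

wrap1=178.21_deg

open belt: β = asin((r2−r1)/C) = asin(1/64) = 0.8953°
wrap1 = π − 2β = 178.2094°
wrap2 = π + 2β = 181.7906°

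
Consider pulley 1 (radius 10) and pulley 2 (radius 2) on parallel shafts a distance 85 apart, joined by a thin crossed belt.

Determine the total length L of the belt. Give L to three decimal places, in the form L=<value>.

crossed belt: β = asin((r1+r2)/C) = asin(12/85) = 8.1159°
wrap1 = wrap2 = π + 2β = 196.2319°
tangent length = C·cosβ = 84.1487
L = (r1+r2)·wrap + 2·C·cosβ = 12·3.4249 + 2·84.1487 = 209.3961

L=209.396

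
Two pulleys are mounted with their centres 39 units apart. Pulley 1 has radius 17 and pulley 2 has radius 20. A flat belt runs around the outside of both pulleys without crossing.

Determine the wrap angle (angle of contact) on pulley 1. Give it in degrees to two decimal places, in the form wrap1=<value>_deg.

wrap1=171.18_deg

open belt: β = asin((r2−r1)/C) = asin(3/39) = 4.4117°
wrap1 = π − 2β = 171.1765°
wrap2 = π + 2β = 188.8235°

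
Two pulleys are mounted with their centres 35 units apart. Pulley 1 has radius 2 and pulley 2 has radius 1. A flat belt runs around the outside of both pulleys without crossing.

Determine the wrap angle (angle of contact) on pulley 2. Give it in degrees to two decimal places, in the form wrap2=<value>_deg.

open belt: β = asin((r2−r1)/C) = asin(-1/35) = -1.6372°
wrap1 = π − 2β = 183.2745°
wrap2 = π + 2β = 176.7255°

wrap2=176.73_deg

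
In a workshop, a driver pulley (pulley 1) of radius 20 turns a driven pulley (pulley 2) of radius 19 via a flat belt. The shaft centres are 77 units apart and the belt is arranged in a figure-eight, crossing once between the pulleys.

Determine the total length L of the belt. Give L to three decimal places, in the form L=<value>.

crossed belt: β = asin((r1+r2)/C) = asin(39/77) = 30.4305°
wrap1 = wrap2 = π + 2β = 240.8611°
tangent length = C·cosβ = 66.3928
L = (r1+r2)·wrap + 2·C·cosβ = 39·4.2038 + 2·66.3928 = 296.7345

L=296.734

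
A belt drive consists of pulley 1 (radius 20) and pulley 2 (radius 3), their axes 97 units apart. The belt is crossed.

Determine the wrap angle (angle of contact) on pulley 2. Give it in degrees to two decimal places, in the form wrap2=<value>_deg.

crossed belt: β = asin((r1+r2)/C) = asin(23/97) = 13.7162°
wrap1 = wrap2 = π + 2β = 207.4325°

wrap2=207.43_deg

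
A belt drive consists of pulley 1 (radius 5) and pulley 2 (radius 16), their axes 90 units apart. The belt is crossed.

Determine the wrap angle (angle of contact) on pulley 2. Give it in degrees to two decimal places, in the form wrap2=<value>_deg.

crossed belt: β = asin((r1+r2)/C) = asin(21/90) = 13.4934°
wrap1 = wrap2 = π + 2β = 206.9868°

wrap2=206.99_deg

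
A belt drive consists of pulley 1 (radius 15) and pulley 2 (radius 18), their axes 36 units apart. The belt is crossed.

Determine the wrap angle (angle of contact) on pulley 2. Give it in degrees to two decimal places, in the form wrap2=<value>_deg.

crossed belt: β = asin((r1+r2)/C) = asin(33/36) = 66.4435°
wrap1 = wrap2 = π + 2β = 312.8871°

wrap2=312.89_deg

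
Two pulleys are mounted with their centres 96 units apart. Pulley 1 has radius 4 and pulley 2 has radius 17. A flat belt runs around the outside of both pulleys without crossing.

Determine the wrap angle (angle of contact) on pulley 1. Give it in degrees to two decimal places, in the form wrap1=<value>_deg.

wrap1=164.43_deg

open belt: β = asin((r2−r1)/C) = asin(13/96) = 7.7827°
wrap1 = π − 2β = 164.4346°
wrap2 = π + 2β = 195.5654°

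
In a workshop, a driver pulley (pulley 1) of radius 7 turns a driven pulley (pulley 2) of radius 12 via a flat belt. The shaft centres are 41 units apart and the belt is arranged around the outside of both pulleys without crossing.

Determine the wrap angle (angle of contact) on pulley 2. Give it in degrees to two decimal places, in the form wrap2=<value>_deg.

wrap2=194.01_deg

open belt: β = asin((r2−r1)/C) = asin(5/41) = 7.0047°
wrap1 = π − 2β = 165.9905°
wrap2 = π + 2β = 194.0095°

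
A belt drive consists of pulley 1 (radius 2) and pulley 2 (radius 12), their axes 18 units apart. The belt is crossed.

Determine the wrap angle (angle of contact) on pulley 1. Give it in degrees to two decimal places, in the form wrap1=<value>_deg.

wrap1=282.12_deg

crossed belt: β = asin((r1+r2)/C) = asin(14/18) = 51.0576°
wrap1 = wrap2 = π + 2β = 282.1151°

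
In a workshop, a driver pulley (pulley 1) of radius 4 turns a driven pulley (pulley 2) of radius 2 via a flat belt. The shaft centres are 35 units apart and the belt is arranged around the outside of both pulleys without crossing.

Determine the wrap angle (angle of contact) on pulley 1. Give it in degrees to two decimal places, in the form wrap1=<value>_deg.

wrap1=186.55_deg

open belt: β = asin((r2−r1)/C) = asin(-2/35) = -3.2758°
wrap1 = π − 2β = 186.5517°
wrap2 = π + 2β = 173.4483°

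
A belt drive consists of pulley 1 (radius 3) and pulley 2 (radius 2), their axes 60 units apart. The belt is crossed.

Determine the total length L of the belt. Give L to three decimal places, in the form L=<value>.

crossed belt: β = asin((r1+r2)/C) = asin(5/60) = 4.7802°
wrap1 = wrap2 = π + 2β = 189.5604°
tangent length = C·cosβ = 59.7913
L = (r1+r2)·wrap + 2·C·cosβ = 5·3.3085 + 2·59.7913 = 136.1249

L=136.125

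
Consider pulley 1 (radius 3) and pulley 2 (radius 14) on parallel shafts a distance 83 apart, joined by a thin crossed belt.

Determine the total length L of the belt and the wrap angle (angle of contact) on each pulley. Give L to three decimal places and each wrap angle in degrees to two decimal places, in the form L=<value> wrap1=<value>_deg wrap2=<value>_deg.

L=222.901 wrap1=203.64_deg wrap2=203.64_deg

crossed belt: β = asin((r1+r2)/C) = asin(17/83) = 11.8189°
wrap1 = wrap2 = π + 2β = 203.6378°
tangent length = C·cosβ = 81.2404
L = (r1+r2)·wrap + 2·C·cosβ = 17·3.5542 + 2·81.2404 = 222.9013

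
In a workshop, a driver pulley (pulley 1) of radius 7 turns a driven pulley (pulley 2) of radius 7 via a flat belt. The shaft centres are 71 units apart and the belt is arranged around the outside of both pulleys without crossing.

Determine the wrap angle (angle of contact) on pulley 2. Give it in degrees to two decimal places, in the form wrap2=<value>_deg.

open belt: β = asin((r2−r1)/C) = asin(0/71) = 0.0000°
wrap1 = π − 2β = 180.0000°
wrap2 = π + 2β = 180.0000°

wrap2=180.00_deg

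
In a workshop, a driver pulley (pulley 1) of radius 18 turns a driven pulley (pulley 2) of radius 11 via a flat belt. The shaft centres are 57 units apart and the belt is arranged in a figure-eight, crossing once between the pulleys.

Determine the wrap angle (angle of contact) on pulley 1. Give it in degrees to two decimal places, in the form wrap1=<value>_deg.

wrap1=241.16_deg

crossed belt: β = asin((r1+r2)/C) = asin(29/57) = 30.5821°
wrap1 = wrap2 = π + 2β = 241.1641°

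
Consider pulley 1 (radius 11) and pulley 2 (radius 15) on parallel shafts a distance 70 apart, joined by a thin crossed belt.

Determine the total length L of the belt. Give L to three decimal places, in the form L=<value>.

L=231.454

crossed belt: β = asin((r1+r2)/C) = asin(26/70) = 21.8037°
wrap1 = wrap2 = π + 2β = 223.6075°
tangent length = C·cosβ = 64.9923
L = (r1+r2)·wrap + 2·C·cosβ = 26·3.9027 + 2·64.9923 = 231.4545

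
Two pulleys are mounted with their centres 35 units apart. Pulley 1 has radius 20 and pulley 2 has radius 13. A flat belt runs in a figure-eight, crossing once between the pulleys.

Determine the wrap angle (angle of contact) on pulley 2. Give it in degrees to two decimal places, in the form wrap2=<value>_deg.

wrap2=321.07_deg

crossed belt: β = asin((r1+r2)/C) = asin(33/35) = 70.5370°
wrap1 = wrap2 = π + 2β = 321.0741°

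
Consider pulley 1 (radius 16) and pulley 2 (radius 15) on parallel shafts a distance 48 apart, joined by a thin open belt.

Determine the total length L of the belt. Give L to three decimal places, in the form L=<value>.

L=193.410

open belt: β = asin((r2−r1)/C) = asin(-1/48) = -1.1937°
wrap1 = π − 2β = 182.3875°
wrap2 = π + 2β = 177.6125°
tangent length = C·cosβ = 47.9896
L = r1·wrap1 + r2·wrap2 + 2·C·cosβ = 16·3.1833 + 15·3.0999 + 2·47.9896 = 193.4102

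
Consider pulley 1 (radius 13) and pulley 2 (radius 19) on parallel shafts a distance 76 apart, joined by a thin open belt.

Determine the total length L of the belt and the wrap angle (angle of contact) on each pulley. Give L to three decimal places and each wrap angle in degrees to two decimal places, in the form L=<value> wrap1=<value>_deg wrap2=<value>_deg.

L=253.005 wrap1=170.94_deg wrap2=189.06_deg

open belt: β = asin((r2−r1)/C) = asin(6/76) = 4.5281°
wrap1 = π − 2β = 170.9439°
wrap2 = π + 2β = 189.0561°
tangent length = C·cosβ = 75.7628
L = r1·wrap1 + r2·wrap2 + 2·C·cosβ = 13·2.9835 + 19·3.2997 + 2·75.7628 = 253.0049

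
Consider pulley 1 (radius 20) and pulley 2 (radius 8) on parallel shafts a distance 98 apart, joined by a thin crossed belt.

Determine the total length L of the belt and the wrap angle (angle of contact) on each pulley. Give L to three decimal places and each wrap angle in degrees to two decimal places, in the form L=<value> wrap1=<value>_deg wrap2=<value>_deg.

crossed belt: β = asin((r1+r2)/C) = asin(28/98) = 16.6015°
wrap1 = wrap2 = π + 2β = 213.2031°
tangent length = C·cosβ = 93.9149
L = (r1+r2)·wrap + 2·C·cosβ = 28·3.7211 + 2·93.9149 = 292.0204

L=292.020 wrap1=213.20_deg wrap2=213.20_deg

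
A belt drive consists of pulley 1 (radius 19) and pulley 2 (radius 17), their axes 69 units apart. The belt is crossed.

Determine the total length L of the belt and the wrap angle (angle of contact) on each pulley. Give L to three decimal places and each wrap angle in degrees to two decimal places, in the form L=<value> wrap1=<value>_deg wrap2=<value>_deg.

crossed belt: β = asin((r1+r2)/C) = asin(36/69) = 31.4490°
wrap1 = wrap2 = π + 2β = 242.8980°
tangent length = C·cosβ = 58.8643
L = (r1+r2)·wrap + 2·C·cosβ = 36·4.2394 + 2·58.8643 = 270.3458

L=270.346 wrap1=242.90_deg wrap2=242.90_deg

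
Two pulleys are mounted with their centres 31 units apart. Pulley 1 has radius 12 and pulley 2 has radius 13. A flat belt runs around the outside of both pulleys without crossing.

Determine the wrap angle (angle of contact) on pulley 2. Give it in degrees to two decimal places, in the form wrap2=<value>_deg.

open belt: β = asin((r2−r1)/C) = asin(1/31) = 1.8486°
wrap1 = π − 2β = 176.3029°
wrap2 = π + 2β = 183.6971°

wrap2=183.70_deg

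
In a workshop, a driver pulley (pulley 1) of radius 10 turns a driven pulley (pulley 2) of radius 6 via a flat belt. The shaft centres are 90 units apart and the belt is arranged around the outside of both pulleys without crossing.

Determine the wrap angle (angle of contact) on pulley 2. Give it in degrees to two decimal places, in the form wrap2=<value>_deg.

open belt: β = asin((r2−r1)/C) = asin(-4/90) = -2.5473°
wrap1 = π − 2β = 185.0946°
wrap2 = π + 2β = 174.9054°

wrap2=174.91_deg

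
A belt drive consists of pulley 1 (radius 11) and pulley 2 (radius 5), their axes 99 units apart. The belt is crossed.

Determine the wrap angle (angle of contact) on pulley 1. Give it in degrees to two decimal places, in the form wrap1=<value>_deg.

wrap1=198.60_deg

crossed belt: β = asin((r1+r2)/C) = asin(16/99) = 9.3007°
wrap1 = wrap2 = π + 2β = 198.6014°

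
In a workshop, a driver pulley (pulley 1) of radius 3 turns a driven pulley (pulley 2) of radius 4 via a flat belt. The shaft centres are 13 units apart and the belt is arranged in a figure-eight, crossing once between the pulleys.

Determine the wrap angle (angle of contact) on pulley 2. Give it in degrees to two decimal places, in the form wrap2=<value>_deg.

wrap2=245.16_deg

crossed belt: β = asin((r1+r2)/C) = asin(7/13) = 32.5790°
wrap1 = wrap2 = π + 2β = 245.1579°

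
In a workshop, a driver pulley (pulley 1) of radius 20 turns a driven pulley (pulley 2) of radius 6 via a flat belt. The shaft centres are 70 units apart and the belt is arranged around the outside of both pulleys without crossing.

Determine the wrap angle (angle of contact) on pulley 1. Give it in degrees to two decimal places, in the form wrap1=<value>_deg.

open belt: β = asin((r2−r1)/C) = asin(-14/70) = -11.5370°
wrap1 = π − 2β = 203.0739°
wrap2 = π + 2β = 156.9261°

wrap1=203.07_deg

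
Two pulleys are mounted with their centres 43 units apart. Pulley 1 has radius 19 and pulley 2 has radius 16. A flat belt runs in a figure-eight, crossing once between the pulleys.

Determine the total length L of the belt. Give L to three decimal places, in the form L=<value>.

crossed belt: β = asin((r1+r2)/C) = asin(35/43) = 54.4840°
wrap1 = wrap2 = π + 2β = 288.9680°
tangent length = C·cosβ = 24.9800
L = (r1+r2)·wrap + 2·C·cosβ = 35·5.0434 + 2·24.9800 = 226.4805

L=226.481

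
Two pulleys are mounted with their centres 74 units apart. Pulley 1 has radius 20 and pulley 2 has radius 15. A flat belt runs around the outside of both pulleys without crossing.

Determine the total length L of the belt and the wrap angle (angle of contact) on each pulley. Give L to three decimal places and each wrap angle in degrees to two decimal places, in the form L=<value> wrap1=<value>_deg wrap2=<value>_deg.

open belt: β = asin((r2−r1)/C) = asin(-5/74) = -3.8743°
wrap1 = π − 2β = 187.7486°
wrap2 = π + 2β = 172.2514°
tangent length = C·cosβ = 73.8309
L = r1·wrap1 + r2·wrap2 + 2·C·cosβ = 20·3.2768 + 15·3.0064 + 2·73.8309 = 258.2937

L=258.294 wrap1=187.75_deg wrap2=172.25_deg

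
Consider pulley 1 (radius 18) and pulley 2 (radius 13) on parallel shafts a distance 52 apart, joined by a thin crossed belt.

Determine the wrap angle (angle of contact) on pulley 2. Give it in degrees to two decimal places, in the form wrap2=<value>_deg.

wrap2=253.19_deg

crossed belt: β = asin((r1+r2)/C) = asin(31/52) = 36.5949°
wrap1 = wrap2 = π + 2β = 253.1899°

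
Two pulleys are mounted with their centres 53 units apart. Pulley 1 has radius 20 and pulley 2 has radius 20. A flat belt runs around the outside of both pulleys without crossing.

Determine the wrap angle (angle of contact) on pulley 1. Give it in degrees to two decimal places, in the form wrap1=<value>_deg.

open belt: β = asin((r2−r1)/C) = asin(0/53) = 0.0000°
wrap1 = π − 2β = 180.0000°
wrap2 = π + 2β = 180.0000°

wrap1=180.00_deg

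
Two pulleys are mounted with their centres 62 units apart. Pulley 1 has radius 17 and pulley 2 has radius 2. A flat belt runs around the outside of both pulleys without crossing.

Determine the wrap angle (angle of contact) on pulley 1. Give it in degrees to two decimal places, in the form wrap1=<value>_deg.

wrap1=208.00_deg

open belt: β = asin((r2−r1)/C) = asin(-15/62) = -14.0008°
wrap1 = π − 2β = 208.0016°
wrap2 = π + 2β = 151.9984°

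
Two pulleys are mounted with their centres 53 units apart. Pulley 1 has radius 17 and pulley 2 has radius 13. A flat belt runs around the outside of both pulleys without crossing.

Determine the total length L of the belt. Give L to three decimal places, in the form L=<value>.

open belt: β = asin((r2−r1)/C) = asin(-4/53) = -4.3283°
wrap1 = π − 2β = 188.6567°
wrap2 = π + 2β = 171.3433°
tangent length = C·cosβ = 52.8488
L = r1·wrap1 + r2·wrap2 + 2·C·cosβ = 17·3.2927 + 13·2.9905 + 2·52.8488 = 200.5498

L=200.550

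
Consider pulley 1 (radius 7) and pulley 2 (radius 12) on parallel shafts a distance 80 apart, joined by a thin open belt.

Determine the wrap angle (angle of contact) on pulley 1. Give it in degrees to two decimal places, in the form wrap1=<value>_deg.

open belt: β = asin((r2−r1)/C) = asin(5/80) = 3.5833°
wrap1 = π − 2β = 172.8334°
wrap2 = π + 2β = 187.1666°

wrap1=172.83_deg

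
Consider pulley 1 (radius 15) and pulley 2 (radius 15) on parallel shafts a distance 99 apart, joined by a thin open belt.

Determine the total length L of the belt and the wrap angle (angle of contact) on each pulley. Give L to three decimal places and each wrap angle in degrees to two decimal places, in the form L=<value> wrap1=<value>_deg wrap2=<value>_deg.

L=292.248 wrap1=180.00_deg wrap2=180.00_deg

open belt: β = asin((r2−r1)/C) = asin(0/99) = 0.0000°
wrap1 = π − 2β = 180.0000°
wrap2 = π + 2β = 180.0000°
tangent length = C·cosβ = 99.0000
L = r1·wrap1 + r2·wrap2 + 2·C·cosβ = 15·3.1416 + 15·3.1416 + 2·99.0000 = 292.2478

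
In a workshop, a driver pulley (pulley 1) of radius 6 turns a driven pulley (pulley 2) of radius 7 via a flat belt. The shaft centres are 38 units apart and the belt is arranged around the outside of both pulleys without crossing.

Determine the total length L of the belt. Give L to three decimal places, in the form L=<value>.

L=116.867

open belt: β = asin((r2−r1)/C) = asin(1/38) = 1.5080°
wrap1 = π − 2β = 176.9841°
wrap2 = π + 2β = 183.0159°
tangent length = C·cosβ = 37.9868
L = r1·wrap1 + r2·wrap2 + 2·C·cosβ = 6·3.0890 + 7·3.1942 + 2·37.9868 = 116.8670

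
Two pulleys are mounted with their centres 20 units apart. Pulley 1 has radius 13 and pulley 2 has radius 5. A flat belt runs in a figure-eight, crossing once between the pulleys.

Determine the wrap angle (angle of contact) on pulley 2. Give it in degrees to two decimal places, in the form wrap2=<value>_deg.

wrap2=308.32_deg

crossed belt: β = asin((r1+r2)/C) = asin(18/20) = 64.1581°
wrap1 = wrap2 = π + 2β = 308.3161°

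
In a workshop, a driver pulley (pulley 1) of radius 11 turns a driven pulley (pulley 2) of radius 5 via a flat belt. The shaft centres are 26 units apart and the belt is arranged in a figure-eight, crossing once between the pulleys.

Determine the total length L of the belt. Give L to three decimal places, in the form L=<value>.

L=112.465

crossed belt: β = asin((r1+r2)/C) = asin(16/26) = 37.9799°
wrap1 = wrap2 = π + 2β = 255.9597°
tangent length = C·cosβ = 20.4939
L = (r1+r2)·wrap + 2·C·cosβ = 16·4.4673 + 2·20.4939 = 112.4652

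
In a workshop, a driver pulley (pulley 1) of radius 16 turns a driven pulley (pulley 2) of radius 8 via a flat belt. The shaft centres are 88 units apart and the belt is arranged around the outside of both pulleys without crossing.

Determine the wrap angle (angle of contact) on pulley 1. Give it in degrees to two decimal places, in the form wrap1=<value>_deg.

open belt: β = asin((r2−r1)/C) = asin(-8/88) = -5.2159°
wrap1 = π − 2β = 190.4318°
wrap2 = π + 2β = 169.5682°

wrap1=190.43_deg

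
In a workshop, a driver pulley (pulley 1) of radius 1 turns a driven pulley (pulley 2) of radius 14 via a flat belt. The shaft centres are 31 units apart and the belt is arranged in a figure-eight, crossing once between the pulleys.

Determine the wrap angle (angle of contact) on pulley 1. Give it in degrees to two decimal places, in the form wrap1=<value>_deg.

crossed belt: β = asin((r1+r2)/C) = asin(15/31) = 28.9385°
wrap1 = wrap2 = π + 2β = 237.8771°

wrap1=237.88_deg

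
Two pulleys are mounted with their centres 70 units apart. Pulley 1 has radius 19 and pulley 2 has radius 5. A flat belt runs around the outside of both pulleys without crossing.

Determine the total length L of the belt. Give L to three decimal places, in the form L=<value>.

open belt: β = asin((r2−r1)/C) = asin(-14/70) = -11.5370°
wrap1 = π − 2β = 203.0739°
wrap2 = π + 2β = 156.9261°
tangent length = C·cosβ = 68.5857
L = r1·wrap1 + r2·wrap2 + 2·C·cosβ = 19·3.5443 + 5·2.7389 + 2·68.5857 = 218.2077

L=218.208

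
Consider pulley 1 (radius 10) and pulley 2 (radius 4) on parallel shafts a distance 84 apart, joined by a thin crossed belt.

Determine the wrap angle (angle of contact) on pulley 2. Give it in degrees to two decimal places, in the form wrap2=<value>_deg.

wrap2=199.19_deg

crossed belt: β = asin((r1+r2)/C) = asin(14/84) = 9.5941°
wrap1 = wrap2 = π + 2β = 199.1881°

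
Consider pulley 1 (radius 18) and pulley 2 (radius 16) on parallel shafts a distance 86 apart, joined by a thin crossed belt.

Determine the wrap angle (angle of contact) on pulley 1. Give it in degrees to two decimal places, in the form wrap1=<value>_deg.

crossed belt: β = asin((r1+r2)/C) = asin(34/86) = 23.2877°
wrap1 = wrap2 = π + 2β = 226.5755°

wrap1=226.58_deg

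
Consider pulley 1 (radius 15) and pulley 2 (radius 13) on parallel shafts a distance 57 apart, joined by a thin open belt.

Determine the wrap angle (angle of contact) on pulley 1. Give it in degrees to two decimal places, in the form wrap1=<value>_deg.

wrap1=184.02_deg

open belt: β = asin((r2−r1)/C) = asin(-2/57) = -2.0108°
wrap1 = π − 2β = 184.0216°
wrap2 = π + 2β = 175.9784°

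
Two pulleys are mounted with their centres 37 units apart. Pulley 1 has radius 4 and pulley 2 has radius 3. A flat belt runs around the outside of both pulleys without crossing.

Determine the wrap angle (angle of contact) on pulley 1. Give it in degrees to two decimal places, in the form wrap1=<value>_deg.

wrap1=183.10_deg

open belt: β = asin((r2−r1)/C) = asin(-1/37) = -1.5487°
wrap1 = π − 2β = 183.0974°
wrap2 = π + 2β = 176.9026°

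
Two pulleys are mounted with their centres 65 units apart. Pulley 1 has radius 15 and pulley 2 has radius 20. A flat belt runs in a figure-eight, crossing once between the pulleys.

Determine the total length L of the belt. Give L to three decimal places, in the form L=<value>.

L=259.303

crossed belt: β = asin((r1+r2)/C) = asin(35/65) = 32.5790°
wrap1 = wrap2 = π + 2β = 245.1579°
tangent length = C·cosβ = 54.7723
L = (r1+r2)·wrap + 2·C·cosβ = 35·4.2788 + 2·54.7723 = 259.3030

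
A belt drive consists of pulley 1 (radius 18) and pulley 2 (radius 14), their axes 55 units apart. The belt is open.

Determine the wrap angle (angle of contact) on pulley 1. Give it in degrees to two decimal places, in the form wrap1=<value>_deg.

open belt: β = asin((r2−r1)/C) = asin(-4/55) = -4.1706°
wrap1 = π − 2β = 188.3413°
wrap2 = π + 2β = 171.6587°

wrap1=188.34_deg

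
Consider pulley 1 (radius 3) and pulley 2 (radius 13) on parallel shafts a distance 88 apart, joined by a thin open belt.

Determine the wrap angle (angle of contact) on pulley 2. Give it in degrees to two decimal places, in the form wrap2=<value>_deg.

open belt: β = asin((r2−r1)/C) = asin(10/88) = 6.5250°
wrap1 = π − 2β = 166.9500°
wrap2 = π + 2β = 193.0500°

wrap2=193.05_deg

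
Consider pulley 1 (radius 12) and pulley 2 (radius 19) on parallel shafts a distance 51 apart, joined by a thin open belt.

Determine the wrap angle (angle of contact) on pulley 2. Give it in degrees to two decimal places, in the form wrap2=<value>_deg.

wrap2=195.78_deg

open belt: β = asin((r2−r1)/C) = asin(7/51) = 7.8890°
wrap1 = π − 2β = 164.2219°
wrap2 = π + 2β = 195.7781°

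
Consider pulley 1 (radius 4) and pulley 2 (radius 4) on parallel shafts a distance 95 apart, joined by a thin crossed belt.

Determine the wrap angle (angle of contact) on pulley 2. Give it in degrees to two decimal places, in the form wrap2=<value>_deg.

wrap2=189.66_deg

crossed belt: β = asin((r1+r2)/C) = asin(8/95) = 4.8306°
wrap1 = wrap2 = π + 2β = 189.6613°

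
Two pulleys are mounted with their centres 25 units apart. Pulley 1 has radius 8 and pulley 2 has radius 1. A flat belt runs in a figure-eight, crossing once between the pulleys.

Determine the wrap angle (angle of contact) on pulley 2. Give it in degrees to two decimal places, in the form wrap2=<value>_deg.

crossed belt: β = asin((r1+r2)/C) = asin(9/25) = 21.1002°
wrap1 = wrap2 = π + 2β = 222.2004°

wrap2=222.20_deg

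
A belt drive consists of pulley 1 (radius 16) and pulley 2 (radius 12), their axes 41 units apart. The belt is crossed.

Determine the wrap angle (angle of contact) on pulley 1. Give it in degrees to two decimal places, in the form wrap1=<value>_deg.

wrap1=266.15_deg

crossed belt: β = asin((r1+r2)/C) = asin(28/41) = 43.0728°
wrap1 = wrap2 = π + 2β = 266.1456°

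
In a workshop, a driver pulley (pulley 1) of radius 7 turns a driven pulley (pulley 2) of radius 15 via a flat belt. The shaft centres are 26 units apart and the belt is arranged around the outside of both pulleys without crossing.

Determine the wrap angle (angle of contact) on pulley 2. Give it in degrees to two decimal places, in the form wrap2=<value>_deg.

open belt: β = asin((r2−r1)/C) = asin(8/26) = 17.9202°
wrap1 = π − 2β = 144.1596°
wrap2 = π + 2β = 215.8404°

wrap2=215.84_deg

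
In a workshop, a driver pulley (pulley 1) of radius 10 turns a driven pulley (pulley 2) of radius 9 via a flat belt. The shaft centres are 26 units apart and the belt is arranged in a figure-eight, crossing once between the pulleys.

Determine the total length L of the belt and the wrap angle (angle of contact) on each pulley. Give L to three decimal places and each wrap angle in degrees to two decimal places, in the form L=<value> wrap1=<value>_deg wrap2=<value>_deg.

L=126.326 wrap1=273.90_deg wrap2=273.90_deg

crossed belt: β = asin((r1+r2)/C) = asin(19/26) = 46.9509°
wrap1 = wrap2 = π + 2β = 273.9018°
tangent length = C·cosβ = 17.7482
L = (r1+r2)·wrap + 2·C·cosβ = 19·4.7805 + 2·17.7482 = 126.3258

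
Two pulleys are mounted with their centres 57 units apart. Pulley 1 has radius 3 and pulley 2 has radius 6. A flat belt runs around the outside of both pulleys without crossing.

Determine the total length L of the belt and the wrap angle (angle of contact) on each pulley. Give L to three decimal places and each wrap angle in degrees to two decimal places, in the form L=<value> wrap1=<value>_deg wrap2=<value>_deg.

L=142.432 wrap1=173.97_deg wrap2=186.03_deg

open belt: β = asin((r2−r1)/C) = asin(3/57) = 3.0170°
wrap1 = π − 2β = 173.9661°
wrap2 = π + 2β = 186.0339°
tangent length = C·cosβ = 56.9210
L = r1·wrap1 + r2·wrap2 + 2·C·cosβ = 3·3.0363 + 6·3.2469 + 2·56.9210 = 142.4323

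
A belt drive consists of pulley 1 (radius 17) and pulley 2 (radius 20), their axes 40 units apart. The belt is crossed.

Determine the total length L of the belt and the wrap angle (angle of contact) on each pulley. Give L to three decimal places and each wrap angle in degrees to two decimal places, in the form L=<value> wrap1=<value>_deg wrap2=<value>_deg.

L=234.033 wrap1=315.34_deg wrap2=315.34_deg

crossed belt: β = asin((r1+r2)/C) = asin(37/40) = 67.6684°
wrap1 = wrap2 = π + 2β = 315.3367°
tangent length = C·cosβ = 15.1987
L = (r1+r2)·wrap + 2·C·cosβ = 37·5.5037 + 2·15.1987 = 234.0329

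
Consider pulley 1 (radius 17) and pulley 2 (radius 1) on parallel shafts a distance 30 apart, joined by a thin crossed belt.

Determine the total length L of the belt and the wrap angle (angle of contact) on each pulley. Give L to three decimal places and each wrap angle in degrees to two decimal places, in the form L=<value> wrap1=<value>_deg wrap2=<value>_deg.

L=127.715 wrap1=253.74_deg wrap2=253.74_deg

crossed belt: β = asin((r1+r2)/C) = asin(18/30) = 36.8699°
wrap1 = wrap2 = π + 2β = 253.7398°
tangent length = C·cosβ = 24.0000
L = (r1+r2)·wrap + 2·C·cosβ = 18·4.4286 + 2·24.0000 = 127.7147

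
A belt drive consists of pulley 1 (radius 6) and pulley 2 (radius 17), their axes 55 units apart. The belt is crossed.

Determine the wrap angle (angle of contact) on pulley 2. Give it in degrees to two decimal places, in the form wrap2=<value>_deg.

wrap2=229.44_deg

crossed belt: β = asin((r1+r2)/C) = asin(23/55) = 24.7199°
wrap1 = wrap2 = π + 2β = 229.4397°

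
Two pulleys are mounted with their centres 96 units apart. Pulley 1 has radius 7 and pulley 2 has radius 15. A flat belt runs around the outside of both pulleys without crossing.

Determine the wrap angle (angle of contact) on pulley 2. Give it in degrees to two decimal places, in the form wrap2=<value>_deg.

open belt: β = asin((r2−r1)/C) = asin(8/96) = 4.7802°
wrap1 = π − 2β = 170.4396°
wrap2 = π + 2β = 189.5604°

wrap2=189.56_deg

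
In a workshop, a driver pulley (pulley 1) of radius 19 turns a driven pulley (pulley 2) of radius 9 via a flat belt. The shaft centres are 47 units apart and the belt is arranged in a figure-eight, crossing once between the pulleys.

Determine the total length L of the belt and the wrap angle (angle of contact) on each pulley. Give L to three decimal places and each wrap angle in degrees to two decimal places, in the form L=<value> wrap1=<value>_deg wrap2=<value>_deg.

crossed belt: β = asin((r1+r2)/C) = asin(28/47) = 36.5657°
wrap1 = wrap2 = π + 2β = 253.1315°
tangent length = C·cosβ = 37.7492
L = (r1+r2)·wrap + 2·C·cosβ = 28·4.4180 + 2·37.7492 = 199.2017

L=199.202 wrap1=253.13_deg wrap2=253.13_deg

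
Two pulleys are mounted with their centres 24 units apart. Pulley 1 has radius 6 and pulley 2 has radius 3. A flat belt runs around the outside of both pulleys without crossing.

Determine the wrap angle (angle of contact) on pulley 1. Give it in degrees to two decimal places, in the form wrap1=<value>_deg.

wrap1=194.36_deg

open belt: β = asin((r2−r1)/C) = asin(-3/24) = -7.1808°
wrap1 = π − 2β = 194.3615°
wrap2 = π + 2β = 165.6385°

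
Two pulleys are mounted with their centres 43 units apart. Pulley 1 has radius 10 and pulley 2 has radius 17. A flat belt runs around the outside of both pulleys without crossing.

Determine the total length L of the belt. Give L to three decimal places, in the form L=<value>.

open belt: β = asin((r2−r1)/C) = asin(7/43) = 9.3689°
wrap1 = π − 2β = 161.2622°
wrap2 = π + 2β = 198.7378°
tangent length = C·cosβ = 42.4264
L = r1·wrap1 + r2·wrap2 + 2·C·cosβ = 10·2.8146 + 17·3.4686 + 2·42.4264 = 171.9651

L=171.965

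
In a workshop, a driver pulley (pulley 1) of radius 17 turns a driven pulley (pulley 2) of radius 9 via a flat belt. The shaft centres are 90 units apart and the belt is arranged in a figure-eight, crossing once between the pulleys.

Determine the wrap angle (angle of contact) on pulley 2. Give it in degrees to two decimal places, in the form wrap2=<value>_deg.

wrap2=213.58_deg

crossed belt: β = asin((r1+r2)/C) = asin(26/90) = 16.7914°
wrap1 = wrap2 = π + 2β = 213.5829°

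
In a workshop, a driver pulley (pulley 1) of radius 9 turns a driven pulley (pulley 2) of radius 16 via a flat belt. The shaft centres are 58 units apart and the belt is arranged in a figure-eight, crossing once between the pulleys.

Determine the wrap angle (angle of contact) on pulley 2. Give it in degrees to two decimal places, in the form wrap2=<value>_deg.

wrap2=231.07_deg

crossed belt: β = asin((r1+r2)/C) = asin(25/58) = 25.5332°
wrap1 = wrap2 = π + 2β = 231.0665°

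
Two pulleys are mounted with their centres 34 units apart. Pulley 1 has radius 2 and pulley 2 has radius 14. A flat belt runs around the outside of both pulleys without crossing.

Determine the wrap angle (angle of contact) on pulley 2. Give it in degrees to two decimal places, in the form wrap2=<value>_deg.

wrap2=221.33_deg

open belt: β = asin((r2−r1)/C) = asin(12/34) = 20.6673°
wrap1 = π − 2β = 138.6654°
wrap2 = π + 2β = 221.3346°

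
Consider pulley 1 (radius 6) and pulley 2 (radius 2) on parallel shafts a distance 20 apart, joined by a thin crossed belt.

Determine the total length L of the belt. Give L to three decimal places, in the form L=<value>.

L=68.378

crossed belt: β = asin((r1+r2)/C) = asin(8/20) = 23.5782°
wrap1 = wrap2 = π + 2β = 227.1564°
tangent length = C·cosβ = 18.3303
L = (r1+r2)·wrap + 2·C·cosβ = 8·3.9646 + 2·18.3303 = 68.3776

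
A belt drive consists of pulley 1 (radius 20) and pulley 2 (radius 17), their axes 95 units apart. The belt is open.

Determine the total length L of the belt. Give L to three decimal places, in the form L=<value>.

open belt: β = asin((r2−r1)/C) = asin(-3/95) = -1.8096°
wrap1 = π − 2β = 183.6193°
wrap2 = π + 2β = 176.3807°
tangent length = C·cosβ = 94.9526
L = r1·wrap1 + r2·wrap2 + 2·C·cosβ = 20·3.2048 + 17·3.0784 + 2·94.9526 = 306.3337

L=306.334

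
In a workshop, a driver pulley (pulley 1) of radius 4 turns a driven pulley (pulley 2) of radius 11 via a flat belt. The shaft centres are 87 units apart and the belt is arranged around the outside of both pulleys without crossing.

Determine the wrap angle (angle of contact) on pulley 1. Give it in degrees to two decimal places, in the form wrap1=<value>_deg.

wrap1=170.77_deg

open belt: β = asin((r2−r1)/C) = asin(7/87) = 4.6150°
wrap1 = π − 2β = 170.7700°
wrap2 = π + 2β = 189.2300°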